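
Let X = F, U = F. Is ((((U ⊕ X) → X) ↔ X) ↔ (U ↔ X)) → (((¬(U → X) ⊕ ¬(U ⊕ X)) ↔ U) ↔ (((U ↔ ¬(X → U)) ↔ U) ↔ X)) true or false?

T

U ⊕ X = F ⊕ F = F
(U ⊕ X) → X = F → F = T
((U ⊕ X) → X) ↔ X = T ↔ F = F
U ↔ X = F ↔ F = T
(((U ⊕ X) → X) ↔ X) ↔ (U ↔ X) = F ↔ T = F
U → X = F → F = T
¬(U → X) = ¬T = F
U ⊕ X = F ⊕ F = F
¬(U ⊕ X) = ¬F = T
¬(U → X) ⊕ ¬(U ⊕ X) = F ⊕ T = T
(¬(U → X) ⊕ ¬(U ⊕ X)) ↔ U = T ↔ F = F
X → U = F → F = T
¬(X → U) = ¬T = F
U ↔ ¬(X → U) = F ↔ F = T
(U ↔ ¬(X → U)) ↔ U = T ↔ F = F
((U ↔ ¬(X → U)) ↔ U) ↔ X = F ↔ F = T
((¬(U → X) ⊕ ¬(U ⊕ X)) ↔ U) ↔ (((U ↔ ¬(X → U)) ↔ U) ↔ X) = F ↔ T = F
((((U ⊕ X) → X) ↔ X) ↔ (U ↔ X)) → (((¬(U → X) ⊕ ¬(U ⊕ X)) ↔ U) ↔ (((U ↔ ¬(X → U)) ↔ U) ↔ X)) = F → F = T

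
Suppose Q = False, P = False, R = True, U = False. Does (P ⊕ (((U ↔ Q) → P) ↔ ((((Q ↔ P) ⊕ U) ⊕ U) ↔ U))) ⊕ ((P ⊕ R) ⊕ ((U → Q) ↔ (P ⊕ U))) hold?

False

U ↔ Q = False ↔ False = True
(U ↔ Q) → P = True → False = False
Q ↔ P = False ↔ False = True
(Q ↔ P) ⊕ U = True ⊕ False = True
((Q ↔ P) ⊕ U) ⊕ U = True ⊕ False = True
(((Q ↔ P) ⊕ U) ⊕ U) ↔ U = True ↔ False = False
((U ↔ Q) → P) ↔ ((((Q ↔ P) ⊕ U) ⊕ U) ↔ U) = False ↔ False = True
P ⊕ (((U ↔ Q) → P) ↔ ((((Q ↔ P) ⊕ U) ⊕ U) ↔ U)) = False ⊕ True = True
P ⊕ R = False ⊕ True = True
U → Q = False → False = True
P ⊕ U = False ⊕ False = False
(U → Q) ↔ (P ⊕ U) = True ↔ False = False
(P ⊕ R) ⊕ ((U → Q) ↔ (P ⊕ U)) = True ⊕ False = True
(P ⊕ (((U ↔ Q) → P) ↔ ((((Q ↔ P) ⊕ U) ⊕ U) ↔ U))) ⊕ ((P ⊕ R) ⊕ ((U → Q) ↔ (P ⊕ U))) = True ⊕ True = False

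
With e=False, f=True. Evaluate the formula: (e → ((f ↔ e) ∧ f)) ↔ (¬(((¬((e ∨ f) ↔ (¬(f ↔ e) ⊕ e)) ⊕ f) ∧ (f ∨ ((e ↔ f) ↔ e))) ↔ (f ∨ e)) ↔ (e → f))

f ↔ e = True ↔ False = False
(f ↔ e) ∧ f = False ∧ True = False
e → ((f ↔ e) ∧ f) = False → False = True
e ∨ f = False ∨ True = True
f ↔ e = True ↔ False = False
¬(f ↔ e) = ¬False = True
¬(f ↔ e) ⊕ e = True ⊕ False = True
(e ∨ f) ↔ (¬(f ↔ e) ⊕ e) = True ↔ True = True
¬((e ∨ f) ↔ (¬(f ↔ e) ⊕ e)) = ¬True = False
¬((e ∨ f) ↔ (¬(f ↔ e) ⊕ e)) ⊕ f = False ⊕ True = True
e ↔ f = False ↔ True = False
(e ↔ f) ↔ e = False ↔ False = True
f ∨ ((e ↔ f) ↔ e) = True ∨ True = True
(¬((e ∨ f) ↔ (¬(f ↔ e) ⊕ e)) ⊕ f) ∧ (f ∨ ((e ↔ f) ↔ e)) = True ∧ True = True
f ∨ e = True ∨ False = True
((¬((e ∨ f) ↔ (¬(f ↔ e) ⊕ e)) ⊕ f) ∧ (f ∨ ((e ↔ f) ↔ e))) ↔ (f ∨ e) = True ↔ True = True
¬(((¬((e ∨ f) ↔ (¬(f ↔ e) ⊕ e)) ⊕ f) ∧ (f ∨ ((e ↔ f) ↔ e))) ↔ (f ∨ e)) = ¬True = False
e → f = False → True = True
¬(((¬((e ∨ f) ↔ (¬(f ↔ e) ⊕ e)) ⊕ f) ∧ (f ∨ ((e ↔ f) ↔ e))) ↔ (f ∨ e)) ↔ (e → f) = False ↔ True = False
(e → ((f ↔ e) ∧ f)) ↔ (¬(((¬((e ∨ f) ↔ (¬(f ↔ e) ⊕ e)) ⊕ f) ∧ (f ∨ ((e ↔ f) ↔ e))) ↔ (f ∨ e)) ↔ (e → f)) = True ↔ False = False

False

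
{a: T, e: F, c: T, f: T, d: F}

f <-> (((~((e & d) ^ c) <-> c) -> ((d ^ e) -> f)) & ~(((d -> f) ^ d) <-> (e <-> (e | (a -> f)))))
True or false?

T

e & d = F & F = F
(e & d) ^ c = F ^ T = T
~((e & d) ^ c) = ~T = F
~((e & d) ^ c) <-> c = F <-> T = F
d ^ e = F ^ F = F
(d ^ e) -> f = F -> T = T
(~((e & d) ^ c) <-> c) -> ((d ^ e) -> f) = F -> T = T
d -> f = F -> T = T
(d -> f) ^ d = T ^ F = T
a -> f = T -> T = T
e | (a -> f) = F | T = T
e <-> (e | (a -> f)) = F <-> T = F
((d -> f) ^ d) <-> (e <-> (e | (a -> f))) = T <-> F = F
~(((d -> f) ^ d) <-> (e <-> (e | (a -> f)))) = ~F = T
((~((e & d) ^ c) <-> c) -> ((d ^ e) -> f)) & ~(((d -> f) ^ d) <-> (e <-> (e | (a -> f)))) = T & T = T
f <-> (((~((e & d) ^ c) <-> c) -> ((d ^ e) -> f)) & ~(((d -> f) ^ d) <-> (e <-> (e | (a -> f))))) = T <-> T = T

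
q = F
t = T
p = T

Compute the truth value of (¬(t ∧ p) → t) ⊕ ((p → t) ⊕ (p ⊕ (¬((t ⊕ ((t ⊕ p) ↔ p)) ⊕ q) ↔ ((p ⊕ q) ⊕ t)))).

t ∧ p = T ∧ T = T
¬(t ∧ p) = ¬T = F
¬(t ∧ p) → t = F → T = T
p → t = T → T = T
t ⊕ p = T ⊕ T = F
(t ⊕ p) ↔ p = F ↔ T = F
t ⊕ ((t ⊕ p) ↔ p) = T ⊕ F = T
(t ⊕ ((t ⊕ p) ↔ p)) ⊕ q = T ⊕ F = T
¬((t ⊕ ((t ⊕ p) ↔ p)) ⊕ q) = ¬T = F
p ⊕ q = T ⊕ F = T
(p ⊕ q) ⊕ t = T ⊕ T = F
¬((t ⊕ ((t ⊕ p) ↔ p)) ⊕ q) ↔ ((p ⊕ q) ⊕ t) = F ↔ F = T
p ⊕ (¬((t ⊕ ((t ⊕ p) ↔ p)) ⊕ q) ↔ ((p ⊕ q) ⊕ t)) = T ⊕ T = F
(p → t) ⊕ (p ⊕ (¬((t ⊕ ((t ⊕ p) ↔ p)) ⊕ q) ↔ ((p ⊕ q) ⊕ t))) = T ⊕ F = T
(¬(t ∧ p) → t) ⊕ ((p → t) ⊕ (p ⊕ (¬((t ⊕ ((t ⊕ p) ↔ p)) ⊕ q) ↔ ((p ⊕ q) ⊕ t)))) = T ⊕ T = F

F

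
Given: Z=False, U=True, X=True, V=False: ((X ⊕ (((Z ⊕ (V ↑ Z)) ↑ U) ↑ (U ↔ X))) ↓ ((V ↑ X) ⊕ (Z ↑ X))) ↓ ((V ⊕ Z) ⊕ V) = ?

Substituting Z=False, U=True, X=True, V=False:
V ↑ Z = False ↑ False = True
Z ⊕ (V ↑ Z) = False ⊕ True = True
(Z ⊕ (V ↑ Z)) ↑ U = True ↑ True = False
U ↔ X = True ↔ True = True
((Z ⊕ (V ↑ Z)) ↑ U) ↑ (U ↔ X) = False ↑ True = True
X ⊕ (((Z ⊕ (V ↑ Z)) ↑ U) ↑ (U ↔ X)) = True ⊕ True = False
V ↑ X = False ↑ True = True
Z ↑ X = False ↑ True = True
(V ↑ X) ⊕ (Z ↑ X) = True ⊕ True = False
(X ⊕ (((Z ⊕ (V ↑ Z)) ↑ U) ↑ (U ↔ X))) ↓ ((V ↑ X) ⊕ (Z ↑ X)) = False ↓ False = True
V ⊕ Z = False ⊕ False = False
(V ⊕ Z) ⊕ V = False ⊕ False = False
((X ⊕ (((Z ⊕ (V ↑ Z)) ↑ U) ↑ (U ↔ X))) ↓ ((V ↑ X) ⊕ (Z ↑ X))) ↓ ((V ⊕ Z) ⊕ V) = True ↓ False = False

False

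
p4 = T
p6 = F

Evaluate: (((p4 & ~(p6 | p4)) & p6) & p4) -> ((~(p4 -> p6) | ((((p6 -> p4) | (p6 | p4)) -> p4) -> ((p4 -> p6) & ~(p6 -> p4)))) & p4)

Substituting p4=T, p6=F:
p6 | p4 = F | T = T
~(p6 | p4) = ~T = F
p4 & ~(p6 | p4) = T & F = F
(p4 & ~(p6 | p4)) & p6 = F & F = F
((p4 & ~(p6 | p4)) & p6) & p4 = F & T = F
p4 -> p6 = T -> F = F
~(p4 -> p6) = ~F = T
p6 -> p4 = F -> T = T
p6 | p4 = F | T = T
(p6 -> p4) | (p6 | p4) = T | T = T
((p6 -> p4) | (p6 | p4)) -> p4 = T -> T = T
p4 -> p6 = T -> F = F
p6 -> p4 = F -> T = T
~(p6 -> p4) = ~T = F
(p4 -> p6) & ~(p6 -> p4) = F & F = F
(((p6 -> p4) | (p6 | p4)) -> p4) -> ((p4 -> p6) & ~(p6 -> p4)) = T -> F = F
~(p4 -> p6) | ((((p6 -> p4) | (p6 | p4)) -> p4) -> ((p4 -> p6) & ~(p6 -> p4))) = T | F = T
(~(p4 -> p6) | ((((p6 -> p4) | (p6 | p4)) -> p4) -> ((p4 -> p6) & ~(p6 -> p4)))) & p4 = T & T = T
(((p4 & ~(p6 | p4)) & p6) & p4) -> ((~(p4 -> p6) | ((((p6 -> p4) | (p6 | p4)) -> p4) -> ((p4 -> p6) & ~(p6 -> p4)))) & p4) = F -> T = T

T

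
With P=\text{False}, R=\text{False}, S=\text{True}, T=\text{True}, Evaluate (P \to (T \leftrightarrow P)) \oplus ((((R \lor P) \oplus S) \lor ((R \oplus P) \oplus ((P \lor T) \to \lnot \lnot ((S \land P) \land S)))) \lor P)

\text{False}

T \leftrightarrow P = \text{True} \leftrightarrow \text{False} = \text{False}
P \to (T \leftrightarrow P) = \text{False} \to \text{False} = \text{True}
R \lor P = \text{False} \lor \text{False} = \text{False}
(R \lor P) \oplus S = \text{False} \oplus \text{True} = \text{True}
R \oplus P = \text{False} \oplus \text{False} = \text{False}
P \lor T = \text{False} \lor \text{True} = \text{True}
S \land P = \text{True} \land \text{False} = \text{False}
(S \land P) \land S = \text{False} \land \text{True} = \text{False}
\lnot ((S \land P) \land S) = \lnot \text{False} = \text{True}
\lnot \lnot ((S \land P) \land S) = \lnot \text{True} = \text{False}
(P \lor T) \to \lnot \lnot ((S \land P) \land S) = \text{True} \to \text{False} = \text{False}
(R \oplus P) \oplus ((P \lor T) \to \lnot \lnot ((S \land P) \land S)) = \text{False} \oplus \text{False} = \text{False}
((R \lor P) \oplus S) \lor ((R \oplus P) \oplus ((P \lor T) \to \lnot \lnot ((S \land P) \land S))) = \text{True} \lor \text{False} = \text{True}
(((R \lor P) \oplus S) \lor ((R \oplus P) \oplus ((P \lor T) \to \lnot \lnot ((S \land P) \land S)))) \lor P = \text{True} \lor \text{False} = \text{True}
(P \to (T \leftrightarrow P)) \oplus ((((R \lor P) \oplus S) \lor ((R \oplus P) \oplus ((P \lor T) \to \lnot \lnot ((S \land P) \land S)))) \lor P) = \text{True} \oplus \text{True} = \text{False}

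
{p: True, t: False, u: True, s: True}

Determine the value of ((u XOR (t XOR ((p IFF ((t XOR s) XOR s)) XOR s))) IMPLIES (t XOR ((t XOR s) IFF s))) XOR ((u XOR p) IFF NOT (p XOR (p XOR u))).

t XOR s = False XOR True = True
(t XOR s) XOR s = True XOR True = False
p IFF ((t XOR s) XOR s) = True IFF False = False
(p IFF ((t XOR s) XOR s)) XOR s = False XOR True = True
t XOR ((p IFF ((t XOR s) XOR s)) XOR s) = False XOR True = True
u XOR (t XOR ((p IFF ((t XOR s) XOR s)) XOR s)) = True XOR True = False
t XOR s = False XOR True = True
(t XOR s) IFF s = True IFF True = True
t XOR ((t XOR s) IFF s) = False XOR True = True
(u XOR (t XOR ((p IFF ((t XOR s) XOR s)) XOR s))) IMPLIES (t XOR ((t XOR s) IFF s)) = False IMPLIES True = True
u XOR p = True XOR True = False
p XOR u = True XOR True = False
p XOR (p XOR u) = True XOR False = True
NOT (p XOR (p XOR u)) = NOT True = False
(u XOR p) IFF NOT (p XOR (p XOR u)) = False IFF False = True
((u XOR (t XOR ((p IFF ((t XOR s) XOR s)) XOR s))) IMPLIES (t XOR ((t XOR s) IFF s))) XOR ((u XOR p) IFF NOT (p XOR (p XOR u))) = True XOR True = False

False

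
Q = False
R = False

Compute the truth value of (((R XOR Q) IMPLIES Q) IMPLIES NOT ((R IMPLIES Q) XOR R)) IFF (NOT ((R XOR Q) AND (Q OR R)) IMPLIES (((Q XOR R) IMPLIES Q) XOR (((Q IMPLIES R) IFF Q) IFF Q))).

Substituting Q=False, R=False:
R XOR Q = False XOR False = False
(R XOR Q) IMPLIES Q = False IMPLIES False = True
R IMPLIES Q = False IMPLIES False = True
(R IMPLIES Q) XOR R = True XOR False = True
NOT ((R IMPLIES Q) XOR R) = NOT True = False
((R XOR Q) IMPLIES Q) IMPLIES NOT ((R IMPLIES Q) XOR R) = True IMPLIES False = False
R XOR Q = False XOR False = False
Q OR R = False OR False = False
(R XOR Q) AND (Q OR R) = False AND False = False
NOT ((R XOR Q) AND (Q OR R)) = NOT False = True
Q XOR R = False XOR False = False
(Q XOR R) IMPLIES Q = False IMPLIES False = True
Q IMPLIES R = False IMPLIES False = True
(Q IMPLIES R) IFF Q = True IFF False = False
((Q IMPLIES R) IFF Q) IFF Q = False IFF False = True
((Q XOR R) IMPLIES Q) XOR (((Q IMPLIES R) IFF Q) IFF Q) = True XOR True = False
NOT ((R XOR Q) AND (Q OR R)) IMPLIES (((Q XOR R) IMPLIES Q) XOR (((Q IMPLIES R) IFF Q) IFF Q)) = True IMPLIES False = False
(((R XOR Q) IMPLIES Q) IMPLIES NOT ((R IMPLIES Q) XOR R)) IFF (NOT ((R XOR Q) AND (Q OR R)) IMPLIES (((Q XOR R) IMPLIES Q) XOR (((Q IMPLIES R) IFF Q) IFF Q))) = False IFF False = True

True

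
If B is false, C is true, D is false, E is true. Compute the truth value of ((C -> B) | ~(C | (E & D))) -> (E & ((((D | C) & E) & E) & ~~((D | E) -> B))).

C -> B = 1 -> 0 = 0
E & D = 1 & 0 = 0
C | (E & D) = 1 | 0 = 1
~(C | (E & D)) = ~1 = 0
(C -> B) | ~(C | (E & D)) = 0 | 0 = 0
D | C = 0 | 1 = 1
(D | C) & E = 1 & 1 = 1
((D | C) & E) & E = 1 & 1 = 1
D | E = 0 | 1 = 1
(D | E) -> B = 1 -> 0 = 0
~((D | E) -> B) = ~0 = 1
~~((D | E) -> B) = ~1 = 0
(((D | C) & E) & E) & ~~((D | E) -> B) = 1 & 0 = 0
E & ((((D | C) & E) & E) & ~~((D | E) -> B)) = 1 & 0 = 0
((C -> B) | ~(C | (E & D))) -> (E & ((((D | C) & E) & E) & ~~((D | E) -> B))) = 0 -> 0 = 1

1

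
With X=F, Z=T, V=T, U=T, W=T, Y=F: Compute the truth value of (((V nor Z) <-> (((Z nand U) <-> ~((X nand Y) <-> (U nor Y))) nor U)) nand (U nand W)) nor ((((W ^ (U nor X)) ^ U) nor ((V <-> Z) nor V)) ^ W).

F

V nor Z = T nor T = F
Z nand U = T nand T = F
X nand Y = F nand F = T
U nor Y = T nor F = F
(X nand Y) <-> (U nor Y) = T <-> F = F
~((X nand Y) <-> (U nor Y)) = ~F = T
(Z nand U) <-> ~((X nand Y) <-> (U nor Y)) = F <-> T = F
((Z nand U) <-> ~((X nand Y) <-> (U nor Y))) nor U = F nor T = F
(V nor Z) <-> (((Z nand U) <-> ~((X nand Y) <-> (U nor Y))) nor U) = F <-> F = T
U nand W = T nand T = F
((V nor Z) <-> (((Z nand U) <-> ~((X nand Y) <-> (U nor Y))) nor U)) nand (U nand W) = T nand F = T
U nor X = T nor F = F
W ^ (U nor X) = T ^ F = T
(W ^ (U nor X)) ^ U = T ^ T = F
V <-> Z = T <-> T = T
(V <-> Z) nor V = T nor T = F
((W ^ (U nor X)) ^ U) nor ((V <-> Z) nor V) = F nor F = T
(((W ^ (U nor X)) ^ U) nor ((V <-> Z) nor V)) ^ W = T ^ T = F
(((V nor Z) <-> (((Z nand U) <-> ~((X nand Y) <-> (U nor Y))) nor U)) nand (U nand W)) nor ((((W ^ (U nor X)) ^ U) nor ((V <-> Z) nor V)) ^ W) = T nor F = F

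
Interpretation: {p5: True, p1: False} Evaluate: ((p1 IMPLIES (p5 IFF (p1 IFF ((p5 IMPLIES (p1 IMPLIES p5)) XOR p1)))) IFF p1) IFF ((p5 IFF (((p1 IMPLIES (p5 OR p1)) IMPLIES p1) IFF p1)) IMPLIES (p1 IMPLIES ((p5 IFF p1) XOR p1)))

False

p1 IMPLIES p5 = False IMPLIES True = True
p5 IMPLIES (p1 IMPLIES p5) = True IMPLIES True = True
(p5 IMPLIES (p1 IMPLIES p5)) XOR p1 = True XOR False = True
p1 IFF ((p5 IMPLIES (p1 IMPLIES p5)) XOR p1) = False IFF True = False
p5 IFF (p1 IFF ((p5 IMPLIES (p1 IMPLIES p5)) XOR p1)) = True IFF False = False
p1 IMPLIES (p5 IFF (p1 IFF ((p5 IMPLIES (p1 IMPLIES p5)) XOR p1))) = False IMPLIES False = True
(p1 IMPLIES (p5 IFF (p1 IFF ((p5 IMPLIES (p1 IMPLIES p5)) XOR p1)))) IFF p1 = True IFF False = False
p5 OR p1 = True OR False = True
p1 IMPLIES (p5 OR p1) = False IMPLIES True = True
(p1 IMPLIES (p5 OR p1)) IMPLIES p1 = True IMPLIES False = False
((p1 IMPLIES (p5 OR p1)) IMPLIES p1) IFF p1 = False IFF False = True
p5 IFF (((p1 IMPLIES (p5 OR p1)) IMPLIES p1) IFF p1) = True IFF True = True
p5 IFF p1 = True IFF False = False
(p5 IFF p1) XOR p1 = False XOR False = False
p1 IMPLIES ((p5 IFF p1) XOR p1) = False IMPLIES False = True
(p5 IFF (((p1 IMPLIES (p5 OR p1)) IMPLIES p1) IFF p1)) IMPLIES (p1 IMPLIES ((p5 IFF p1) XOR p1)) = True IMPLIES True = True
((p1 IMPLIES (p5 IFF (p1 IFF ((p5 IMPLIES (p1 IMPLIES p5)) XOR p1)))) IFF p1) IFF ((p5 IFF (((p1 IMPLIES (p5 OR p1)) IMPLIES p1) IFF p1)) IMPLIES (p1 IMPLIES ((p5 IFF p1) XOR p1))) = False IFF True = False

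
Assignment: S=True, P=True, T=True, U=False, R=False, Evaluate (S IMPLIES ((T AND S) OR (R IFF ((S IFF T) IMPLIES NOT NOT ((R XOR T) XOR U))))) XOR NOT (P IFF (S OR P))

T AND S = True AND True = True
S IFF T = True IFF True = True
R XOR T = False XOR True = True
(R XOR T) XOR U = True XOR False = True
NOT ((R XOR T) XOR U) = NOT True = False
NOT NOT ((R XOR T) XOR U) = NOT False = True
(S IFF T) IMPLIES NOT NOT ((R XOR T) XOR U) = True IMPLIES True = True
R IFF ((S IFF T) IMPLIES NOT NOT ((R XOR T) XOR U)) = False IFF True = False
(T AND S) OR (R IFF ((S IFF T) IMPLIES NOT NOT ((R XOR T) XOR U))) = True OR False = True
S IMPLIES ((T AND S) OR (R IFF ((S IFF T) IMPLIES NOT NOT ((R XOR T) XOR U)))) = True IMPLIES True = True
S OR P = True OR True = True
P IFF (S OR P) = True IFF True = True
NOT (P IFF (S OR P)) = NOT True = False
(S IMPLIES ((T AND S) OR (R IFF ((S IFF T) IMPLIES NOT NOT ((R XOR T) XOR U))))) XOR NOT (P IFF (S OR P)) = True XOR False = True

True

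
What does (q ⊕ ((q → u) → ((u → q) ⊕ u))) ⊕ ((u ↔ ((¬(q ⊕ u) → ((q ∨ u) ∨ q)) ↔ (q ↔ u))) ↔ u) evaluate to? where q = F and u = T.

T

q → u = F → T = T
u → q = T → F = F
(u → q) ⊕ u = F ⊕ T = T
(q → u) → ((u → q) ⊕ u) = T → T = T
q ⊕ ((q → u) → ((u → q) ⊕ u)) = F ⊕ T = T
q ⊕ u = F ⊕ T = T
¬(q ⊕ u) = ¬T = F
q ∨ u = F ∨ T = T
(q ∨ u) ∨ q = T ∨ F = T
¬(q ⊕ u) → ((q ∨ u) ∨ q) = F → T = T
q ↔ u = F ↔ T = F
(¬(q ⊕ u) → ((q ∨ u) ∨ q)) ↔ (q ↔ u) = T ↔ F = F
u ↔ ((¬(q ⊕ u) → ((q ∨ u) ∨ q)) ↔ (q ↔ u)) = T ↔ F = F
(u ↔ ((¬(q ⊕ u) → ((q ∨ u) ∨ q)) ↔ (q ↔ u))) ↔ u = F ↔ T = F
(q ⊕ ((q → u) → ((u → q) ⊕ u))) ⊕ ((u ↔ ((¬(q ⊕ u) → ((q ∨ u) ∨ q)) ↔ (q ↔ u))) ↔ u) = T ⊕ F = T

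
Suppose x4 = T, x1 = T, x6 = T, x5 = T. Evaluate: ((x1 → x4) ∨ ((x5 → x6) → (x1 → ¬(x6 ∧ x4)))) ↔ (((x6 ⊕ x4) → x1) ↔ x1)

T

x1 → x4 = T → T = T
x5 → x6 = T → T = T
x6 ∧ x4 = T ∧ T = T
¬(x6 ∧ x4) = ¬T = F
x1 → ¬(x6 ∧ x4) = T → F = F
(x5 → x6) → (x1 → ¬(x6 ∧ x4)) = T → F = F
(x1 → x4) ∨ ((x5 → x6) → (x1 → ¬(x6 ∧ x4))) = T ∨ F = T
x6 ⊕ x4 = T ⊕ T = F
(x6 ⊕ x4) → x1 = F → T = T
((x6 ⊕ x4) → x1) ↔ x1 = T ↔ T = T
((x1 → x4) ∨ ((x5 → x6) → (x1 → ¬(x6 ∧ x4)))) ↔ (((x6 ⊕ x4) → x1) ↔ x1) = T ↔ T = T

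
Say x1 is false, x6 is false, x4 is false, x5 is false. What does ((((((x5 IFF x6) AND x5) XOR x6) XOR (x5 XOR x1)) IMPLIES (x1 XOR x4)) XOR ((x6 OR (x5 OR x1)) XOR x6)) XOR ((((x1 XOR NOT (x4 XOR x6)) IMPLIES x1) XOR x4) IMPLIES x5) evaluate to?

False

x5 IFF x6 = False IFF False = True
(x5 IFF x6) AND x5 = True AND False = False
((x5 IFF x6) AND x5) XOR x6 = False XOR False = False
x5 XOR x1 = False XOR False = False
(((x5 IFF x6) AND x5) XOR x6) XOR (x5 XOR x1) = False XOR False = False
x1 XOR x4 = False XOR False = False
((((x5 IFF x6) AND x5) XOR x6) XOR (x5 XOR x1)) IMPLIES (x1 XOR x4) = False IMPLIES False = True
x5 OR x1 = False OR False = False
x6 OR (x5 OR x1) = False OR False = False
(x6 OR (x5 OR x1)) XOR x6 = False XOR False = False
(((((x5 IFF x6) AND x5) XOR x6) XOR (x5 XOR x1)) IMPLIES (x1 XOR x4)) XOR ((x6 OR (x5 OR x1)) XOR x6) = True XOR False = True
x4 XOR x6 = False XOR False = False
NOT (x4 XOR x6) = NOT False = True
x1 XOR NOT (x4 XOR x6) = False XOR True = True
(x1 XOR NOT (x4 XOR x6)) IMPLIES x1 = True IMPLIES False = False
((x1 XOR NOT (x4 XOR x6)) IMPLIES x1) XOR x4 = False XOR False = False
(((x1 XOR NOT (x4 XOR x6)) IMPLIES x1) XOR x4) IMPLIES x5 = False IMPLIES False = True
((((((x5 IFF x6) AND x5) XOR x6) XOR (x5 XOR x1)) IMPLIES (x1 XOR x4)) XOR ((x6 OR (x5 OR x1)) XOR x6)) XOR ((((x1 XOR NOT (x4 XOR x6)) IMPLIES x1) XOR x4) IMPLIES x5) = True XOR True = False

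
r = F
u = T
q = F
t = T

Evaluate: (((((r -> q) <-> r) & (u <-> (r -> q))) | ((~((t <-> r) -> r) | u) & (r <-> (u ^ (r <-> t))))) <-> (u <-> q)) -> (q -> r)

T

r -> q = F -> F = T
(r -> q) <-> r = T <-> F = F
r -> q = F -> F = T
u <-> (r -> q) = T <-> T = T
((r -> q) <-> r) & (u <-> (r -> q)) = F & T = F
t <-> r = T <-> F = F
(t <-> r) -> r = F -> F = T
~((t <-> r) -> r) = ~T = F
~((t <-> r) -> r) | u = F | T = T
r <-> t = F <-> T = F
u ^ (r <-> t) = T ^ F = T
r <-> (u ^ (r <-> t)) = F <-> T = F
(~((t <-> r) -> r) | u) & (r <-> (u ^ (r <-> t))) = T & F = F
(((r -> q) <-> r) & (u <-> (r -> q))) | ((~((t <-> r) -> r) | u) & (r <-> (u ^ (r <-> t)))) = F | F = F
u <-> q = T <-> F = F
((((r -> q) <-> r) & (u <-> (r -> q))) | ((~((t <-> r) -> r) | u) & (r <-> (u ^ (r <-> t))))) <-> (u <-> q) = F <-> F = T
q -> r = F -> F = T
(((((r -> q) <-> r) & (u <-> (r -> q))) | ((~((t <-> r) -> r) | u) & (r <-> (u ^ (r <-> t))))) <-> (u <-> q)) -> (q -> r) = T -> T = T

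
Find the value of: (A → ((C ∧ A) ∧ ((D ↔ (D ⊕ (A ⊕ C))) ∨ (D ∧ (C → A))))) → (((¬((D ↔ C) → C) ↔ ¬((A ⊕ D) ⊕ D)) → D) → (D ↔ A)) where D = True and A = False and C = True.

False

C ∧ A = True ∧ False = False
A ⊕ C = False ⊕ True = True
D ⊕ (A ⊕ C) = True ⊕ True = False
D ↔ (D ⊕ (A ⊕ C)) = True ↔ False = False
C → A = True → False = False
D ∧ (C → A) = True ∧ False = False
(D ↔ (D ⊕ (A ⊕ C))) ∨ (D ∧ (C → A)) = False ∨ False = False
(C ∧ A) ∧ ((D ↔ (D ⊕ (A ⊕ C))) ∨ (D ∧ (C → A))) = False ∧ False = False
A → ((C ∧ A) ∧ ((D ↔ (D ⊕ (A ⊕ C))) ∨ (D ∧ (C → A)))) = False → False = True
D ↔ C = True ↔ True = True
(D ↔ C) → C = True → True = True
¬((D ↔ C) → C) = ¬True = False
A ⊕ D = False ⊕ True = True
(A ⊕ D) ⊕ D = True ⊕ True = False
¬((A ⊕ D) ⊕ D) = ¬False = True
¬((D ↔ C) → C) ↔ ¬((A ⊕ D) ⊕ D) = False ↔ True = False
(¬((D ↔ C) → C) ↔ ¬((A ⊕ D) ⊕ D)) → D = False → True = True
D ↔ A = True ↔ False = False
((¬((D ↔ C) → C) ↔ ¬((A ⊕ D) ⊕ D)) → D) → (D ↔ A) = True → False = False
(A → ((C ∧ A) ∧ ((D ↔ (D ⊕ (A ⊕ C))) ∨ (D ∧ (C → A))))) → (((¬((D ↔ C) → C) ↔ ¬((A ⊕ D) ⊕ D)) → D) → (D ↔ A)) = True → False = False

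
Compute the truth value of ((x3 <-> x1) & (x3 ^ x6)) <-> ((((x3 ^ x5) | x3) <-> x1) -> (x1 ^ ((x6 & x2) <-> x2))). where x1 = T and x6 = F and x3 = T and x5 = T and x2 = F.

F

x3 <-> x1 = T <-> T = T
x3 ^ x6 = T ^ F = T
(x3 <-> x1) & (x3 ^ x6) = T & T = T
x3 ^ x5 = T ^ T = F
(x3 ^ x5) | x3 = F | T = T
((x3 ^ x5) | x3) <-> x1 = T <-> T = T
x6 & x2 = F & F = F
(x6 & x2) <-> x2 = F <-> F = T
x1 ^ ((x6 & x2) <-> x2) = T ^ T = F
(((x3 ^ x5) | x3) <-> x1) -> (x1 ^ ((x6 & x2) <-> x2)) = T -> F = F
((x3 <-> x1) & (x3 ^ x6)) <-> ((((x3 ^ x5) | x3) <-> x1) -> (x1 ^ ((x6 & x2) <-> x2))) = T <-> F = F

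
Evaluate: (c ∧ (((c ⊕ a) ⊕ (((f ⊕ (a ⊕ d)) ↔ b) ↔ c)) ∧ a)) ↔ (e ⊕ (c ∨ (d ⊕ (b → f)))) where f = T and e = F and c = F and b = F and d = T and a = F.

c ⊕ a = F ⊕ F = F
a ⊕ d = F ⊕ T = T
f ⊕ (a ⊕ d) = T ⊕ T = F
(f ⊕ (a ⊕ d)) ↔ b = F ↔ F = T
((f ⊕ (a ⊕ d)) ↔ b) ↔ c = T ↔ F = F
(c ⊕ a) ⊕ (((f ⊕ (a ⊕ d)) ↔ b) ↔ c) = F ⊕ F = F
((c ⊕ a) ⊕ (((f ⊕ (a ⊕ d)) ↔ b) ↔ c)) ∧ a = F ∧ F = F
c ∧ (((c ⊕ a) ⊕ (((f ⊕ (a ⊕ d)) ↔ b) ↔ c)) ∧ a) = F ∧ F = F
b → f = F → T = T
d ⊕ (b → f) = T ⊕ T = F
c ∨ (d ⊕ (b → f)) = F ∨ F = F
e ⊕ (c ∨ (d ⊕ (b → f))) = F ⊕ F = F
(c ∧ (((c ⊕ a) ⊕ (((f ⊕ (a ⊕ d)) ↔ b) ↔ c)) ∧ a)) ↔ (e ⊕ (c ∨ (d ⊕ (b → f)))) = F ↔ F = T

T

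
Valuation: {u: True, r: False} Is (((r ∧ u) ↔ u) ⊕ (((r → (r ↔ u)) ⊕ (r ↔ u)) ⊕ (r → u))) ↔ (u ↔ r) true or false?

True

r ∧ u = False ∧ True = False
(r ∧ u) ↔ u = False ↔ True = False
r ↔ u = False ↔ True = False
r → (r ↔ u) = False → False = True
r ↔ u = False ↔ True = False
(r → (r ↔ u)) ⊕ (r ↔ u) = True ⊕ False = True
r → u = False → True = True
((r → (r ↔ u)) ⊕ (r ↔ u)) ⊕ (r → u) = True ⊕ True = False
((r ∧ u) ↔ u) ⊕ (((r → (r ↔ u)) ⊕ (r ↔ u)) ⊕ (r → u)) = False ⊕ False = False
u ↔ r = True ↔ False = False
(((r ∧ u) ↔ u) ⊕ (((r → (r ↔ u)) ⊕ (r ↔ u)) ⊕ (r → u))) ↔ (u ↔ r) = False ↔ False = True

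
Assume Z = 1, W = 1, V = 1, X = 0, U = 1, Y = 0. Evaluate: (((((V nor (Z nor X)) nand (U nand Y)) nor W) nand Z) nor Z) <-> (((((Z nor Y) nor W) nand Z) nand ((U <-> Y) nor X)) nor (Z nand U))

Z nor X = 1 nor 0 = 0
V nor (Z nor X) = 1 nor 0 = 0
U nand Y = 1 nand 0 = 1
(V nor (Z nor X)) nand (U nand Y) = 0 nand 1 = 1
((V nor (Z nor X)) nand (U nand Y)) nor W = 1 nor 1 = 0
(((V nor (Z nor X)) nand (U nand Y)) nor W) nand Z = 0 nand 1 = 1
((((V nor (Z nor X)) nand (U nand Y)) nor W) nand Z) nor Z = 1 nor 1 = 0
Z nor Y = 1 nor 0 = 0
(Z nor Y) nor W = 0 nor 1 = 0
((Z nor Y) nor W) nand Z = 0 nand 1 = 1
U <-> Y = 1 <-> 0 = 0
(U <-> Y) nor X = 0 nor 0 = 1
(((Z nor Y) nor W) nand Z) nand ((U <-> Y) nor X) = 1 nand 1 = 0
Z nand U = 1 nand 1 = 0
((((Z nor Y) nor W) nand Z) nand ((U <-> Y) nor X)) nor (Z nand U) = 0 nor 0 = 1
(((((V nor (Z nor X)) nand (U nand Y)) nor W) nand Z) nor Z) <-> (((((Z nor Y) nor W) nand Z) nand ((U <-> Y) nor X)) nor (Z nand U)) = 0 <-> 1 = 0

0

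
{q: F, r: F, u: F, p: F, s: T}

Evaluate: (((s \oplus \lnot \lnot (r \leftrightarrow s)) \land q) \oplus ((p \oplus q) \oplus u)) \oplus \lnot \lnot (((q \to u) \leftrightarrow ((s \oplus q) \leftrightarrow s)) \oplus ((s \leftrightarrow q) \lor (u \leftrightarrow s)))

Substituting q=F, r=F, u=F, p=F, s=T:
r \leftrightarrow s = F \leftrightarrow T = F
\lnot (r \leftrightarrow s) = \lnot F = T
\lnot \lnot (r \leftrightarrow s) = \lnot T = F
s \oplus \lnot \lnot (r \leftrightarrow s) = T \oplus F = T
(s \oplus \lnot \lnot (r \leftrightarrow s)) \land q = T \land F = F
p \oplus q = F \oplus F = F
(p \oplus q) \oplus u = F \oplus F = F
((s \oplus \lnot \lnot (r \leftrightarrow s)) \land q) \oplus ((p \oplus q) \oplus u) = F \oplus F = F
q \to u = F \to F = T
s \oplus q = T \oplus F = T
(s \oplus q) \leftrightarrow s = T \leftrightarrow T = T
(q \to u) \leftrightarrow ((s \oplus q) \leftrightarrow s) = T \leftrightarrow T = T
s \leftrightarrow q = T \leftrightarrow F = F
u \leftrightarrow s = F \leftrightarrow T = F
(s \leftrightarrow q) \lor (u \leftrightarrow s) = F \lor F = F
((q \to u) \leftrightarrow ((s \oplus q) \leftrightarrow s)) \oplus ((s \leftrightarrow q) \lor (u \leftrightarrow s)) = T \oplus F = T
\lnot (((q \to u) \leftrightarrow ((s \oplus q) \leftrightarrow s)) \oplus ((s \leftrightarrow q) \lor (u \leftrightarrow s))) = \lnot T = F
\lnot \lnot (((q \to u) \leftrightarrow ((s \oplus q) \leftrightarrow s)) \oplus ((s \leftrightarrow q) \lor (u \leftrightarrow s))) = \lnot F = T
(((s \oplus \lnot \lnot (r \leftrightarrow s)) \land q) \oplus ((p \oplus q) \oplus u)) \oplus \lnot \lnot (((q \to u) \leftrightarrow ((s \oplus q) \leftrightarrow s)) \oplus ((s \leftrightarrow q) \lor (u \leftrightarrow s))) = F \oplus T = T

T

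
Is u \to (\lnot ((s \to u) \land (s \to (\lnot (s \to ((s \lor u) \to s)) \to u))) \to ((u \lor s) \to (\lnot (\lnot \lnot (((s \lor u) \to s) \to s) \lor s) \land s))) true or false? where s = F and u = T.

T

s \to u = F \to T = T
s \lor u = F \lor T = T
(s \lor u) \to s = T \to F = F
s \to ((s \lor u) \to s) = F \to F = T
\lnot (s \to ((s \lor u) \to s)) = \lnot T = F
\lnot (s \to ((s \lor u) \to s)) \to u = F \to T = T
s \to (\lnot (s \to ((s \lor u) \to s)) \to u) = F \to T = T
(s \to u) \land (s \to (\lnot (s \to ((s \lor u) \to s)) \to u)) = T \land T = T
\lnot ((s \to u) \land (s \to (\lnot (s \to ((s \lor u) \to s)) \to u))) = \lnot T = F
u \lor s = T \lor F = T
s \lor u = F \lor T = T
(s \lor u) \to s = T \to F = F
((s \lor u) \to s) \to s = F \to F = T
\lnot (((s \lor u) \to s) \to s) = \lnot T = F
\lnot \lnot (((s \lor u) \to s) \to s) = \lnot F = T
\lnot \lnot (((s \lor u) \to s) \to s) \lor s = T \lor F = T
\lnot (\lnot \lnot (((s \lor u) \to s) \to s) \lor s) = \lnot T = F
\lnot (\lnot \lnot (((s \lor u) \to s) \to s) \lor s) \land s = F \land F = F
(u \lor s) \to (\lnot (\lnot \lnot (((s \lor u) \to s) \to s) \lor s) \land s) = T \to F = F
\lnot ((s \to u) \land (s \to (\lnot (s \to ((s \lor u) \to s)) \to u))) \to ((u \lor s) \to (\lnot (\lnot \lnot (((s \lor u) \to s) \to s) \lor s) \land s)) = F \to F = T
u \to (\lnot ((s \to u) \land (s \to (\lnot (s \to ((s \lor u) \to s)) \to u))) \to ((u \lor s) \to (\lnot (\lnot \lnot (((s \lor u) \to s) \to s) \lor s) \land s))) = T \to T = T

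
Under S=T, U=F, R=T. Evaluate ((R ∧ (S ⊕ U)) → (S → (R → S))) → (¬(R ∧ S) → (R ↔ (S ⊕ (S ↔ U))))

Substituting S=T, U=F, R=T:
S ⊕ U = T ⊕ F = T
R ∧ (S ⊕ U) = T ∧ T = T
R → S = T → T = T
S → (R → S) = T → T = T
(R ∧ (S ⊕ U)) → (S → (R → S)) = T → T = T
R ∧ S = T ∧ T = T
¬(R ∧ S) = ¬T = F
S ↔ U = T ↔ F = F
S ⊕ (S ↔ U) = T ⊕ F = T
R ↔ (S ⊕ (S ↔ U)) = T ↔ T = T
¬(R ∧ S) → (R ↔ (S ⊕ (S ↔ U))) = F → T = T
((R ∧ (S ⊕ U)) → (S → (R → S))) → (¬(R ∧ S) → (R ↔ (S ⊕ (S ↔ U)))) = T → T = T

T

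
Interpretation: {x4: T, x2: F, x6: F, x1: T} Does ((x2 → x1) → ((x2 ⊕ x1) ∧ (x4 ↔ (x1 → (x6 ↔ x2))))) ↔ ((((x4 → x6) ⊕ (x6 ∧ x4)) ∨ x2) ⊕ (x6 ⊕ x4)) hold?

T

x2 → x1 = F → T = T
x2 ⊕ x1 = F ⊕ T = T
x6 ↔ x2 = F ↔ F = T
x1 → (x6 ↔ x2) = T → T = T
x4 ↔ (x1 → (x6 ↔ x2)) = T ↔ T = T
(x2 ⊕ x1) ∧ (x4 ↔ (x1 → (x6 ↔ x2))) = T ∧ T = T
(x2 → x1) → ((x2 ⊕ x1) ∧ (x4 ↔ (x1 → (x6 ↔ x2)))) = T → T = T
x4 → x6 = T → F = F
x6 ∧ x4 = F ∧ T = F
(x4 → x6) ⊕ (x6 ∧ x4) = F ⊕ F = F
((x4 → x6) ⊕ (x6 ∧ x4)) ∨ x2 = F ∨ F = F
x6 ⊕ x4 = F ⊕ T = T
(((x4 → x6) ⊕ (x6 ∧ x4)) ∨ x2) ⊕ (x6 ⊕ x4) = F ⊕ T = T
((x2 → x1) → ((x2 ⊕ x1) ∧ (x4 ↔ (x1 → (x6 ↔ x2))))) ↔ ((((x4 → x6) ⊕ (x6 ∧ x4)) ∨ x2) ⊕ (x6 ⊕ x4)) = T ↔ T = T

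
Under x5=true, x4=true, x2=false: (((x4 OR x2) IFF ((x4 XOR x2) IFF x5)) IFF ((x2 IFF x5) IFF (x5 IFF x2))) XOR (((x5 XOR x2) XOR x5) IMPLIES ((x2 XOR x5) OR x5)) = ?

x4 OR x2 = true OR false = true
x4 XOR x2 = true XOR false = true
(x4 XOR x2) IFF x5 = true IFF true = true
(x4 OR x2) IFF ((x4 XOR x2) IFF x5) = true IFF true = true
x2 IFF x5 = false IFF true = false
x5 IFF x2 = true IFF false = false
(x2 IFF x5) IFF (x5 IFF x2) = false IFF false = true
((x4 OR x2) IFF ((x4 XOR x2) IFF x5)) IFF ((x2 IFF x5) IFF (x5 IFF x2)) = true IFF true = true
x5 XOR x2 = true XOR false = true
(x5 XOR x2) XOR x5 = true XOR true = false
x2 XOR x5 = false XOR true = true
(x2 XOR x5) OR x5 = true OR true = true
((x5 XOR x2) XOR x5) IMPLIES ((x2 XOR x5) OR x5) = false IMPLIES true = true
(((x4 OR x2) IFF ((x4 XOR x2) IFF x5)) IFF ((x2 IFF x5) IFF (x5 IFF x2))) XOR (((x5 XOR x2) XOR x5) IMPLIES ((x2 XOR x5) OR x5)) = true XOR true = false

false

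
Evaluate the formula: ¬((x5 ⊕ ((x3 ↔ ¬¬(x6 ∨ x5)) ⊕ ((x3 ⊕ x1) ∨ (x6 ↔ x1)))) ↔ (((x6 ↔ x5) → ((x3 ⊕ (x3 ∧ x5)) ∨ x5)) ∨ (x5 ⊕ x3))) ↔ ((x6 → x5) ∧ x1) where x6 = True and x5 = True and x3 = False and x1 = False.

True

x6 ∨ x5 = True ∨ True = True
¬(x6 ∨ x5) = ¬True = False
¬¬(x6 ∨ x5) = ¬False = True
x3 ↔ ¬¬(x6 ∨ x5) = False ↔ True = False
x3 ⊕ x1 = False ⊕ False = False
x6 ↔ x1 = True ↔ False = False
(x3 ⊕ x1) ∨ (x6 ↔ x1) = False ∨ False = False
(x3 ↔ ¬¬(x6 ∨ x5)) ⊕ ((x3 ⊕ x1) ∨ (x6 ↔ x1)) = False ⊕ False = False
x5 ⊕ ((x3 ↔ ¬¬(x6 ∨ x5)) ⊕ ((x3 ⊕ x1) ∨ (x6 ↔ x1))) = True ⊕ False = True
x6 ↔ x5 = True ↔ True = True
x3 ∧ x5 = False ∧ True = False
x3 ⊕ (x3 ∧ x5) = False ⊕ False = False
(x3 ⊕ (x3 ∧ x5)) ∨ x5 = False ∨ True = True
(x6 ↔ x5) → ((x3 ⊕ (x3 ∧ x5)) ∨ x5) = True → True = True
x5 ⊕ x3 = True ⊕ False = True
((x6 ↔ x5) → ((x3 ⊕ (x3 ∧ x5)) ∨ x5)) ∨ (x5 ⊕ x3) = True ∨ True = True
(x5 ⊕ ((x3 ↔ ¬¬(x6 ∨ x5)) ⊕ ((x3 ⊕ x1) ∨ (x6 ↔ x1)))) ↔ (((x6 ↔ x5) → ((x3 ⊕ (x3 ∧ x5)) ∨ x5)) ∨ (x5 ⊕ x3)) = True ↔ True = True
¬((x5 ⊕ ((x3 ↔ ¬¬(x6 ∨ x5)) ⊕ ((x3 ⊕ x1) ∨ (x6 ↔ x1)))) ↔ (((x6 ↔ x5) → ((x3 ⊕ (x3 ∧ x5)) ∨ x5)) ∨ (x5 ⊕ x3))) = ¬True = False
x6 → x5 = True → True = True
(x6 → x5) ∧ x1 = True ∧ False = False
¬((x5 ⊕ ((x3 ↔ ¬¬(x6 ∨ x5)) ⊕ ((x3 ⊕ x1) ∨ (x6 ↔ x1)))) ↔ (((x6 ↔ x5) → ((x3 ⊕ (x3 ∧ x5)) ∨ x5)) ∨ (x5 ⊕ x3))) ↔ ((x6 → x5) ∧ x1) = False ↔ False = True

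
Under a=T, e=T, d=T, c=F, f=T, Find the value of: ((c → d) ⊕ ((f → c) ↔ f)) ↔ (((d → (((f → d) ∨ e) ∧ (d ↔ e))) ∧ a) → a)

T

Substituting a=T, e=T, d=T, c=F, f=T:
c → d = F → T = T
f → c = T → F = F
(f → c) ↔ f = F ↔ T = F
(c → d) ⊕ ((f → c) ↔ f) = T ⊕ F = T
f → d = T → T = T
(f → d) ∨ e = T ∨ T = T
d ↔ e = T ↔ T = T
((f → d) ∨ e) ∧ (d ↔ e) = T ∧ T = T
d → (((f → d) ∨ e) ∧ (d ↔ e)) = T → T = T
(d → (((f → d) ∨ e) ∧ (d ↔ e))) ∧ a = T ∧ T = T
((d → (((f → d) ∨ e) ∧ (d ↔ e))) ∧ a) → a = T → T = T
((c → d) ⊕ ((f → c) ↔ f)) ↔ (((d → (((f → d) ∨ e) ∧ (d ↔ e))) ∧ a) → a) = T ↔ T = T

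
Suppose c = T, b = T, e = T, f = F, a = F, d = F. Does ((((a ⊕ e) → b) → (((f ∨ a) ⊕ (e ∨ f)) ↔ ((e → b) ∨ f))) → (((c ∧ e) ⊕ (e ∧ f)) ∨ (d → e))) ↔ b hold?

a ⊕ e = F ⊕ T = T
(a ⊕ e) → b = T → T = T
f ∨ a = F ∨ F = F
e ∨ f = T ∨ F = T
(f ∨ a) ⊕ (e ∨ f) = F ⊕ T = T
e → b = T → T = T
(e → b) ∨ f = T ∨ F = T
((f ∨ a) ⊕ (e ∨ f)) ↔ ((e → b) ∨ f) = T ↔ T = T
((a ⊕ e) → b) → (((f ∨ a) ⊕ (e ∨ f)) ↔ ((e → b) ∨ f)) = T → T = T
c ∧ e = T ∧ T = T
e ∧ f = T ∧ F = F
(c ∧ e) ⊕ (e ∧ f) = T ⊕ F = T
d → e = F → T = T
((c ∧ e) ⊕ (e ∧ f)) ∨ (d → e) = T ∨ T = T
(((a ⊕ e) → b) → (((f ∨ a) ⊕ (e ∨ f)) ↔ ((e → b) ∨ f))) → (((c ∧ e) ⊕ (e ∧ f)) ∨ (d → e)) = T → T = T
((((a ⊕ e) → b) → (((f ∨ a) ⊕ (e ∨ f)) ↔ ((e → b) ∨ f))) → (((c ∧ e) ⊕ (e ∧ f)) ∨ (d → e))) ↔ b = T ↔ T = T

T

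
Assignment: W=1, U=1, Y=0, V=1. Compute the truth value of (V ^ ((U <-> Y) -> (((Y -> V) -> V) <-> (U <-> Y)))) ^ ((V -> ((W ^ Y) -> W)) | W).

1

U <-> Y = 1 <-> 0 = 0
Y -> V = 0 -> 1 = 1
(Y -> V) -> V = 1 -> 1 = 1
U <-> Y = 1 <-> 0 = 0
((Y -> V) -> V) <-> (U <-> Y) = 1 <-> 0 = 0
(U <-> Y) -> (((Y -> V) -> V) <-> (U <-> Y)) = 0 -> 0 = 1
V ^ ((U <-> Y) -> (((Y -> V) -> V) <-> (U <-> Y))) = 1 ^ 1 = 0
W ^ Y = 1 ^ 0 = 1
(W ^ Y) -> W = 1 -> 1 = 1
V -> ((W ^ Y) -> W) = 1 -> 1 = 1
(V -> ((W ^ Y) -> W)) | W = 1 | 1 = 1
(V ^ ((U <-> Y) -> (((Y -> V) -> V) <-> (U <-> Y)))) ^ ((V -> ((W ^ Y) -> W)) | W) = 0 ^ 1 = 1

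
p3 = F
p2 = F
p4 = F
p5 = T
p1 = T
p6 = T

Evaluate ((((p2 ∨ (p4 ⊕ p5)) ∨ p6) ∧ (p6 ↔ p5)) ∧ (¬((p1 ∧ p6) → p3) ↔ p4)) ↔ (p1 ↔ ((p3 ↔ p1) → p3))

F

p4 ⊕ p5 = F ⊕ T = T
p2 ∨ (p4 ⊕ p5) = F ∨ T = T
(p2 ∨ (p4 ⊕ p5)) ∨ p6 = T ∨ T = T
p6 ↔ p5 = T ↔ T = T
((p2 ∨ (p4 ⊕ p5)) ∨ p6) ∧ (p6 ↔ p5) = T ∧ T = T
p1 ∧ p6 = T ∧ T = T
(p1 ∧ p6) → p3 = T → F = F
¬((p1 ∧ p6) → p3) = ¬F = T
¬((p1 ∧ p6) → p3) ↔ p4 = T ↔ F = F
(((p2 ∨ (p4 ⊕ p5)) ∨ p6) ∧ (p6 ↔ p5)) ∧ (¬((p1 ∧ p6) → p3) ↔ p4) = T ∧ F = F
p3 ↔ p1 = F ↔ T = F
(p3 ↔ p1) → p3 = F → F = T
p1 ↔ ((p3 ↔ p1) → p3) = T ↔ T = T
((((p2 ∨ (p4 ⊕ p5)) ∨ p6) ∧ (p6 ↔ p5)) ∧ (¬((p1 ∧ p6) → p3) ↔ p4)) ↔ (p1 ↔ ((p3 ↔ p1) → p3)) = F ↔ T = F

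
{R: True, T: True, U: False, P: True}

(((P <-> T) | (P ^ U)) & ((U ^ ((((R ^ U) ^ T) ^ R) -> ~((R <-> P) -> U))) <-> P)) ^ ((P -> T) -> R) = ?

Substituting R=True, T=True, U=False, P=True:
P <-> T = True <-> True = True
P ^ U = True ^ False = True
(P <-> T) | (P ^ U) = True | True = True
R ^ U = True ^ False = True
(R ^ U) ^ T = True ^ True = False
((R ^ U) ^ T) ^ R = False ^ True = True
R <-> P = True <-> True = True
(R <-> P) -> U = True -> False = False
~((R <-> P) -> U) = ~False = True
(((R ^ U) ^ T) ^ R) -> ~((R <-> P) -> U) = True -> True = True
U ^ ((((R ^ U) ^ T) ^ R) -> ~((R <-> P) -> U)) = False ^ True = True
(U ^ ((((R ^ U) ^ T) ^ R) -> ~((R <-> P) -> U))) <-> P = True <-> True = True
((P <-> T) | (P ^ U)) & ((U ^ ((((R ^ U) ^ T) ^ R) -> ~((R <-> P) -> U))) <-> P) = True & True = True
P -> T = True -> True = True
(P -> T) -> R = True -> True = True
(((P <-> T) | (P ^ U)) & ((U ^ ((((R ^ U) ^ T) ^ R) -> ~((R <-> P) -> U))) <-> P)) ^ ((P -> T) -> R) = True ^ True = False

False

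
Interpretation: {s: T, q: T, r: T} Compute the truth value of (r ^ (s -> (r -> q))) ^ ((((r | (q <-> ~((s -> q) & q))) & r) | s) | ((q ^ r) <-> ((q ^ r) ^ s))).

T

r -> q = T -> T = T
s -> (r -> q) = T -> T = T
r ^ (s -> (r -> q)) = T ^ T = F
s -> q = T -> T = T
(s -> q) & q = T & T = T
~((s -> q) & q) = ~T = F
q <-> ~((s -> q) & q) = T <-> F = F
r | (q <-> ~((s -> q) & q)) = T | F = T
(r | (q <-> ~((s -> q) & q))) & r = T & T = T
((r | (q <-> ~((s -> q) & q))) & r) | s = T | T = T
q ^ r = T ^ T = F
q ^ r = T ^ T = F
(q ^ r) ^ s = F ^ T = T
(q ^ r) <-> ((q ^ r) ^ s) = F <-> T = F
(((r | (q <-> ~((s -> q) & q))) & r) | s) | ((q ^ r) <-> ((q ^ r) ^ s)) = T | F = T
(r ^ (s -> (r -> q))) ^ ((((r | (q <-> ~((s -> q) & q))) & r) | s) | ((q ^ r) <-> ((q ^ r) ^ s))) = F ^ T = T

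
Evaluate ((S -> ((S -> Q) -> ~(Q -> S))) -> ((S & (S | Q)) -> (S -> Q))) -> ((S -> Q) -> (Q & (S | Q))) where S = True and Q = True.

S -> Q = True -> True = True
Q -> S = True -> True = True
~(Q -> S) = ~True = False
(S -> Q) -> ~(Q -> S) = True -> False = False
S -> ((S -> Q) -> ~(Q -> S)) = True -> False = False
S | Q = True | True = True
S & (S | Q) = True & True = True
S -> Q = True -> True = True
(S & (S | Q)) -> (S -> Q) = True -> True = True
(S -> ((S -> Q) -> ~(Q -> S))) -> ((S & (S | Q)) -> (S -> Q)) = False -> True = True
S -> Q = True -> True = True
S | Q = True | True = True
Q & (S | Q) = True & True = True
(S -> Q) -> (Q & (S | Q)) = True -> True = True
((S -> ((S -> Q) -> ~(Q -> S))) -> ((S & (S | Q)) -> (S -> Q))) -> ((S -> Q) -> (Q & (S | Q))) = True -> True = True

True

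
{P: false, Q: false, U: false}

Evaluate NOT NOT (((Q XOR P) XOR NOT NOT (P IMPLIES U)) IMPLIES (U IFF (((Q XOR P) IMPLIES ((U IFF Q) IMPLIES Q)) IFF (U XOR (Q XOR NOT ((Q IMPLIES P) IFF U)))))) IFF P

Q XOR P = false XOR false = false
P IMPLIES U = false IMPLIES false = true
NOT (P IMPLIES U) = NOT true = false
NOT NOT (P IMPLIES U) = NOT false = true
(Q XOR P) XOR NOT NOT (P IMPLIES U) = false XOR true = true
Q XOR P = false XOR false = false
U IFF Q = false IFF false = true
(U IFF Q) IMPLIES Q = true IMPLIES false = false
(Q XOR P) IMPLIES ((U IFF Q) IMPLIES Q) = false IMPLIES false = true
Q IMPLIES P = false IMPLIES false = true
(Q IMPLIES P) IFF U = true IFF false = false
NOT ((Q IMPLIES P) IFF U) = NOT false = true
Q XOR NOT ((Q IMPLIES P) IFF U) = false XOR true = true
U XOR (Q XOR NOT ((Q IMPLIES P) IFF U)) = false XOR true = true
((Q XOR P) IMPLIES ((U IFF Q) IMPLIES Q)) IFF (U XOR (Q XOR NOT ((Q IMPLIES P) IFF U))) = true IFF true = true
U IFF (((Q XOR P) IMPLIES ((U IFF Q) IMPLIES Q)) IFF (U XOR (Q XOR NOT ((Q IMPLIES P) IFF U)))) = false IFF true = false
((Q XOR P) XOR NOT NOT (P IMPLIES U)) IMPLIES (U IFF (((Q XOR P) IMPLIES ((U IFF Q) IMPLIES Q)) IFF (U XOR (Q XOR NOT ((Q IMPLIES P) IFF U))))) = true IMPLIES false = false
NOT (((Q XOR P) XOR NOT NOT (P IMPLIES U)) IMPLIES (U IFF (((Q XOR P) IMPLIES ((U IFF Q) IMPLIES Q)) IFF (U XOR (Q XOR NOT ((Q IMPLIES P) IFF U)))))) = NOT false = true
NOT NOT (((Q XOR P) XOR NOT NOT (P IMPLIES U)) IMPLIES (U IFF (((Q XOR P) IMPLIES ((U IFF Q) IMPLIES Q)) IFF (U XOR (Q XOR NOT ((Q IMPLIES P) IFF U)))))) = NOT true = false
NOT NOT (((Q XOR P) XOR NOT NOT (P IMPLIES U)) IMPLIES (U IFF (((Q XOR P) IMPLIES ((U IFF Q) IMPLIES Q)) IFF (U XOR (Q XOR NOT ((Q IMPLIES P) IFF U)))))) IFF P = false IFF false = true

true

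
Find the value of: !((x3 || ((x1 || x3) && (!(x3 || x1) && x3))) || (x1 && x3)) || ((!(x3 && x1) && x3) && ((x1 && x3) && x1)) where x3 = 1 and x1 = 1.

0

x1 || x3 = 1 || 1 = 1
x3 || x1 = 1 || 1 = 1
!(x3 || x1) = !1 = 0
!(x3 || x1) && x3 = 0 && 1 = 0
(x1 || x3) && (!(x3 || x1) && x3) = 1 && 0 = 0
x3 || ((x1 || x3) && (!(x3 || x1) && x3)) = 1 || 0 = 1
x1 && x3 = 1 && 1 = 1
(x3 || ((x1 || x3) && (!(x3 || x1) && x3))) || (x1 && x3) = 1 || 1 = 1
!((x3 || ((x1 || x3) && (!(x3 || x1) && x3))) || (x1 && x3)) = !1 = 0
x3 && x1 = 1 && 1 = 1
!(x3 && x1) = !1 = 0
!(x3 && x1) && x3 = 0 && 1 = 0
x1 && x3 = 1 && 1 = 1
(x1 && x3) && x1 = 1 && 1 = 1
(!(x3 && x1) && x3) && ((x1 && x3) && x1) = 0 && 1 = 0
!((x3 || ((x1 || x3) && (!(x3 || x1) && x3))) || (x1 && x3)) || ((!(x3 && x1) && x3) && ((x1 && x3) && x1)) = 0 || 0 = 0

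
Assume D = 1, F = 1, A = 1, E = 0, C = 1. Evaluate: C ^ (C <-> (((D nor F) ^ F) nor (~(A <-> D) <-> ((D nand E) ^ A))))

1

Substituting D=1, F=1, A=1, E=0, C=1:
D nor F = 1 nor 1 = 0
(D nor F) ^ F = 0 ^ 1 = 1
A <-> D = 1 <-> 1 = 1
~(A <-> D) = ~1 = 0
D nand E = 1 nand 0 = 1
(D nand E) ^ A = 1 ^ 1 = 0
~(A <-> D) <-> ((D nand E) ^ A) = 0 <-> 0 = 1
((D nor F) ^ F) nor (~(A <-> D) <-> ((D nand E) ^ A)) = 1 nor 1 = 0
C <-> (((D nor F) ^ F) nor (~(A <-> D) <-> ((D nand E) ^ A))) = 1 <-> 0 = 0
C ^ (C <-> (((D nor F) ^ F) nor (~(A <-> D) <-> ((D nand E) ^ A)))) = 1 ^ 0 = 1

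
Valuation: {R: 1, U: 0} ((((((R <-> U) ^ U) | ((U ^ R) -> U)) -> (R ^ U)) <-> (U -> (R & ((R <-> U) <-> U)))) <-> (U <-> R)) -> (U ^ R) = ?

1

R <-> U = 1 <-> 0 = 0
(R <-> U) ^ U = 0 ^ 0 = 0
U ^ R = 0 ^ 1 = 1
(U ^ R) -> U = 1 -> 0 = 0
((R <-> U) ^ U) | ((U ^ R) -> U) = 0 | 0 = 0
R ^ U = 1 ^ 0 = 1
(((R <-> U) ^ U) | ((U ^ R) -> U)) -> (R ^ U) = 0 -> 1 = 1
R <-> U = 1 <-> 0 = 0
(R <-> U) <-> U = 0 <-> 0 = 1
R & ((R <-> U) <-> U) = 1 & 1 = 1
U -> (R & ((R <-> U) <-> U)) = 0 -> 1 = 1
((((R <-> U) ^ U) | ((U ^ R) -> U)) -> (R ^ U)) <-> (U -> (R & ((R <-> U) <-> U))) = 1 <-> 1 = 1
U <-> R = 0 <-> 1 = 0
(((((R <-> U) ^ U) | ((U ^ R) -> U)) -> (R ^ U)) <-> (U -> (R & ((R <-> U) <-> U)))) <-> (U <-> R) = 1 <-> 0 = 0
U ^ R = 0 ^ 1 = 1
((((((R <-> U) ^ U) | ((U ^ R) -> U)) -> (R ^ U)) <-> (U -> (R & ((R <-> U) <-> U)))) <-> (U <-> R)) -> (U ^ R) = 0 -> 1 = 1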